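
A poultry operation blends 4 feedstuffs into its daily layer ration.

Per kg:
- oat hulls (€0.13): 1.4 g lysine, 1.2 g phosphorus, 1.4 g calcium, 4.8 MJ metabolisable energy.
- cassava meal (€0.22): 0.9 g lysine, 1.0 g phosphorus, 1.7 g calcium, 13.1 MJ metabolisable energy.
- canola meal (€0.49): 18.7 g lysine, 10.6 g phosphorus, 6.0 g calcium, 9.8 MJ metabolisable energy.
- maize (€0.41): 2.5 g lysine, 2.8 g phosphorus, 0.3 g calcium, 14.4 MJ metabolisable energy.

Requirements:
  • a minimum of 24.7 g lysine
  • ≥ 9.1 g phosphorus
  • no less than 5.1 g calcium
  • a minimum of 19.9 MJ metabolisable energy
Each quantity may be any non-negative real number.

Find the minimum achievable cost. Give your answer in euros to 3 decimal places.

€0.755

This is a linear program. Let x1 = kg of oat hulls, x2 = kg of cassava meal, x3 = kg of canola meal, x4 = kg of maize.
min 0.13x1 + 0.22x2 + 0.49x3 + 0.41x4 subject to:
  1.4x1 + 0.9x2 + 18.7x3 + 2.5x4 ≥ 24.7   (lysine)
  1.2x1 + 1x2 + 10.6x3 + 2.8x4 ≥ 9.1   (phosphorus)
  1.4x1 + 1.7x2 + 6x3 + 0.3x4 ≥ 5.1   (calcium)
  4.8x1 + 13.1x2 + 9.8x3 + 14.4x4 ≥ 19.9   (metabolisable energy)
  x1, x2, x3, x4 ≥ 0.
The minimum-cost mix takes nothing from oat hulls, maize — only cassava meal, canola meal. The lysine and metabolisable energy requirements are met with equality.
Optimal quantities: cassava meal = 0.5508 kg, canola meal = 1.294 kg.
Total cost: 0.22·0.5508 + 0.49·1.294 = 0.75524.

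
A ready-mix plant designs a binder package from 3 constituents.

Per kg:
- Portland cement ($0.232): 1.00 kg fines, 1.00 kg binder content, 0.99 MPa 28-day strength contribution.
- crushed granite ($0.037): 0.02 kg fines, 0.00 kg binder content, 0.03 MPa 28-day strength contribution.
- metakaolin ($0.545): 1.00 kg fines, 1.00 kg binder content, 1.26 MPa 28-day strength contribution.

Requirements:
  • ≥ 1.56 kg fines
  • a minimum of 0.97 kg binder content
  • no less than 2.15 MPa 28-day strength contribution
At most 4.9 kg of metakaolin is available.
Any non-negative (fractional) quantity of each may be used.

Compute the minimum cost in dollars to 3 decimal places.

$0.504

Treat it as an LP. Let x1 = kg of Portland cement, x2 = kg of crushed granite, x3 = kg of metakaolin.
Minimize 0.232x1 + 0.037x2 + 0.545x3 with:
  1x1 + 0.02x2 + 1x3 ≥ 1.56   (fines)
  1x1 + 1x3 ≥ 0.97   (binder content)
  0.99x1 + 0.03x2 + 1.26x3 ≥ 2.15   (28-day strength contribution)
  x3 ≤ 4.9
  x1, x2, x3 ≥ 0.
The cheapest feasible vertex uses only Portland cement; crushed granite, metakaolin are not used. The 28-day strength contribution requirement is met with equality.
That vertex is x1 = 2.172.
Hence cost = 0.232·2.172 = $0.50390.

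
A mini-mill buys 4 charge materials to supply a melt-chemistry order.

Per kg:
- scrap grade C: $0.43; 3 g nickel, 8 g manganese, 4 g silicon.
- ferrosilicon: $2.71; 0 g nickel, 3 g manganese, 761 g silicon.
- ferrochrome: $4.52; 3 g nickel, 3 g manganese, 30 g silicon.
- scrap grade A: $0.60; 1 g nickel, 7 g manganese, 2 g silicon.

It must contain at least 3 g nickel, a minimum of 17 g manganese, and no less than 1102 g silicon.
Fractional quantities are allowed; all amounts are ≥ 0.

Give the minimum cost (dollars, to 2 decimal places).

This is a linear program. Let x1 = kg of scrap grade C, x2 = kg of ferrosilicon, x3 = kg of ferrochrome, x4 = kg of scrap grade A.
min 0.43x1 + 2.71x2 + 4.52x3 + 0.6x4 with:
  3x1 + 3x3 + 1x4 ≥ 3   (nickel)
  8x1 + 3x2 + 3x3 + 7x4 ≥ 17   (manganese)
  4x1 + 761x2 + 30x3 + 2x4 ≥ 1102   (silicon)
  x1, x2, x3, x4 ≥ 0.
At the optimum only scrap grade C, ferrosilicon are positive (ferrochrome, scrap grade A = 0). There the manganese and silicon constraints are tight.
So scrap grade C = 1.585 kg, ferrosilicon = 1.44 kg.
Total cost: 0.43·1.585 + 2.71·1.44 = 4.5840.

$4.58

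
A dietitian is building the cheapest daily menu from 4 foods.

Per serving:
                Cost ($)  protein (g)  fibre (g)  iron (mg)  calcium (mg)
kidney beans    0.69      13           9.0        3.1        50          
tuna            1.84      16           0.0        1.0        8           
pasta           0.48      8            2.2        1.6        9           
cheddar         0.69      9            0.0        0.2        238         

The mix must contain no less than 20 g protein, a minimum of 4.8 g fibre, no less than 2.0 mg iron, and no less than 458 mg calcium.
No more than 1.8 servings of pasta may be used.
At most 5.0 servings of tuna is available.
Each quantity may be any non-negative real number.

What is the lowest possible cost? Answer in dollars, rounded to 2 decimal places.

Let x1 = servings of kidney beans, x2 = servings of tuna, x3 = servings of pasta, x4 = servings of cheddar.
min 0.69x1 + 1.84x2 + 0.48x3 + 0.69x4 s.t.:
  13x1 + 16x2 + 8x3 + 9x4 ≥ 20   (protein)
  9x1 + 2.2x3 ≥ 4.8   (fibre)
  3.1x1 + 1x2 + 1.6x3 + 0.2x4 ≥ 2   (iron)
  50x1 + 8x2 + 9x3 + 238x4 ≥ 458   (calcium)
  x3 ≤ 1.8
  x2 ≤ 5
  x1, x2, x3, x4 ≥ 0.
At the optimum only kidney beans, cheddar are positive (tuna, pasta = 0). The fibre and calcium requirements are met with equality.
Solving gives x1 = 0.5333, x4 = 1.812.
Objective = 0.69·0.5333 + 0.69·1.812 = 1.6183.

$1.62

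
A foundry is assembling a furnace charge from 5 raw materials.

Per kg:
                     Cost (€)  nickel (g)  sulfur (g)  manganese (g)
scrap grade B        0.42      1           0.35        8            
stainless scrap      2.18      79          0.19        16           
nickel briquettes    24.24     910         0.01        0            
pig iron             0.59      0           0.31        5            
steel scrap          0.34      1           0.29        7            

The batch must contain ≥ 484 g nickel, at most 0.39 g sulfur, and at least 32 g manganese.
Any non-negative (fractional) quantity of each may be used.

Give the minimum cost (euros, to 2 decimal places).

€13.04

Let x1 = kg of scrap grade B, x2 = kg of stainless scrap, x3 = kg of nickel briquettes, x4 = kg of pig iron, x5 = kg of steel scrap.
min 0.42x1 + 2.18x2 + 24.24x3 + 0.59x4 + 0.34x5 subject to:
  1x1 + 79x2 + 910x3 + 1x5 ≥ 484   (nickel)
  0.35x1 + 0.19x2 + 0.01x3 + 0.31x4 + 0.29x5 ≤ 0.39   (sulfur)
  8x1 + 16x2 + 5x4 + 7x5 ≥ 32   (manganese)
  x1, x2, x3, x4, x5 ≥ 0.
The cheapest feasible vertex uses only stainless scrap, nickel briquettes; scrap grade B, pig iron, steel scrap are not used. There the nickel and manganese constraints are tight.
Optimal quantities: stainless scrap = 2 kg, nickel briquettes = 0.3582 kg.
Objective = 2.18·2 + 24.24·0.3582 = 13.0428.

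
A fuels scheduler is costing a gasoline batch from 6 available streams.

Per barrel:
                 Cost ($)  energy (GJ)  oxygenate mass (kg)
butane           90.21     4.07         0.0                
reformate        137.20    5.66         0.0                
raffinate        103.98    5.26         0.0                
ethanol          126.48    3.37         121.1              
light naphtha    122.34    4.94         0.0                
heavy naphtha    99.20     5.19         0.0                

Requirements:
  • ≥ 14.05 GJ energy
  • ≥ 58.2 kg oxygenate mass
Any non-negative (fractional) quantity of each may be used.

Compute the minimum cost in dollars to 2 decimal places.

$298.38

Set it up as a linear program. Let x1 = barrels of butane, x2 = barrels of reformate, x3 = barrels of raffinate, x4 = barrels of ethanol, x5 = barrels of light naphtha, x6 = barrels of heavy naphtha.
Minimise 90.21x1 + 137.2x2 + 103.98x3 + 126.48x4 + 122.34x5 + 99.2x6 subject to:
  4.07x1 + 5.66x2 + 5.26x3 + 3.37x4 + 4.94x5 + 5.19x6 ≥ 14.05   (energy)
  121.1x4 ≥ 58.2   (oxygenate mass)
  x1, x2, x3, x4, x5, x6 ≥ 0.
The cheapest feasible vertex uses only ethanol, heavy naphtha; butane, reformate, raffinate, light naphtha are not used. The energy and oxygenate mass requirements are met with equality.
That vertex is x4 = 0.48059, x6 = 2.3951.
Objective = 126.48·0.48059 + 99.2·2.3951 = 298.3789.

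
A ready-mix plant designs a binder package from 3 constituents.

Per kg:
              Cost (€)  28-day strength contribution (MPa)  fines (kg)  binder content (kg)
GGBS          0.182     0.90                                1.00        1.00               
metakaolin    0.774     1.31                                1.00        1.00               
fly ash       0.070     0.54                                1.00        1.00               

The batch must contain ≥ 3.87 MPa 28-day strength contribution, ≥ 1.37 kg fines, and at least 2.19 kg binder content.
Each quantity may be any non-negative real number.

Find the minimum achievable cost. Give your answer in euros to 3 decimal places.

Let x1 = kg of GGBS, x2 = kg of metakaolin, x3 = kg of fly ash.
Minimise 0.182x1 + 0.774x2 + 0.07x3 with:
  0.9x1 + 1.31x2 + 0.54x3 ≥ 3.87   (28-day strength contribution)
  1x1 + 1x2 + 1x3 ≥ 1.37   (fines)
  1x1 + 1x2 + 1x3 ≥ 2.19   (binder content)
  x1, x2, x3 ≥ 0.
The optimal basis is {fly ash}; GGBS, metakaolin drop out. The 28-day strength contribution requirement is met with equality.
That vertex is x3 = 7.167.
Objective = 0.07·7.167 = 0.50169.

€0.502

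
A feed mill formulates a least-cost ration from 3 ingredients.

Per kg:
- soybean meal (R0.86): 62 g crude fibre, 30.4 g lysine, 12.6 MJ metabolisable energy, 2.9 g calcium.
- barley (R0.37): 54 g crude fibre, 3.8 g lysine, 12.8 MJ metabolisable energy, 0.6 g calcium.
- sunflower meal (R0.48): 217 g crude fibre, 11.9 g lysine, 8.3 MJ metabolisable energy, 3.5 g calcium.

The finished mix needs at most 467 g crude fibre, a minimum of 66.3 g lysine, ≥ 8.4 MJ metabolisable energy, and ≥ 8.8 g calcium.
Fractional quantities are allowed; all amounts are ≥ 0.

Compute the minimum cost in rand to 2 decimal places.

Let x1 = kg of soybean meal, x2 = kg of barley, x3 = kg of sunflower meal.
min 0.86x1 + 0.37x2 + 0.48x3 s.t.:
  62x1 + 54x2 + 217x3 ≤ 467   (crude fibre)
  30.4x1 + 3.8x2 + 11.9x3 ≥ 66.3   (lysine)
  12.6x1 + 12.8x2 + 8.3x3 ≥ 8.4   (metabolisable energy)
  2.9x1 + 0.6x2 + 3.5x3 ≥ 8.8   (calcium)
  x1, x2, x3 ≥ 0.
The cheapest feasible vertex uses only soybean meal, sunflower meal; barley is not used. There the lysine and calcium constraints are tight.
So soybean meal = 1.771 kg, sunflower meal = 1.047 kg.
Hence cost = 0.86·1.771 + 0.48·1.047 = R2.0256.

R2.03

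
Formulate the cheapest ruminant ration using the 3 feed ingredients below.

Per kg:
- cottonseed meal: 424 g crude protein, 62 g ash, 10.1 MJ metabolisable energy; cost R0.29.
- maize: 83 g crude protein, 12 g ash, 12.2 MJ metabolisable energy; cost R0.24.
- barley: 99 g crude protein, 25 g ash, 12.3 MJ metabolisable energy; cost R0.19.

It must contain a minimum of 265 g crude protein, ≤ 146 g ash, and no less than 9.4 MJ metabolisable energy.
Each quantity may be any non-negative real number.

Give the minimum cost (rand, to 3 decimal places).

Treat it as an LP. Let x1 = kg of cottonseed meal, x2 = kg of maize, x3 = kg of barley.
Minimise 0.29x1 + 0.24x2 + 0.19x3 s.t.:
  424x1 + 83x2 + 99x3 ≥ 265   (crude protein)
  62x1 + 12x2 + 25x3 ≤ 146   (ash)
  10.1x1 + 12.2x2 + 12.3x3 ≥ 9.4   (metabolisable energy)
  x1, x2, x3 ≥ 0.
The minimum-cost mix takes nothing from maize — only cottonseed meal, barley. There the crude protein and metabolisable energy constraints are tight.
Optimal quantities: cottonseed meal = 0.5525 kg, barley = 0.3106 kg.
Cost = 0.29·0.5525 + 0.19·0.3106 = 0.21924.

R0.219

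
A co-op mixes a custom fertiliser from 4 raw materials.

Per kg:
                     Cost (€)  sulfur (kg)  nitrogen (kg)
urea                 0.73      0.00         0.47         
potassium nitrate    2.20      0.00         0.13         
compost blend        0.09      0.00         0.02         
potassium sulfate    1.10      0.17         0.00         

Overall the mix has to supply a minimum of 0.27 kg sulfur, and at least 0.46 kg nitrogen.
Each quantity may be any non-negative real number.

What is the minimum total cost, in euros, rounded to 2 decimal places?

Let x1 = kg of urea, x2 = kg of potassium nitrate, x3 = kg of compost blend, x4 = kg of potassium sulfate.
Minimise 0.73x1 + 2.2x2 + 0.09x3 + 1.1x4 s.t.:
  0.17x4 ≥ 0.27   (sulfur)
  0.47x1 + 0.13x2 + 0.02x3 ≥ 0.46   (nitrogen)
  x1, x2, x3, x4 ≥ 0.
The optimal basis is {urea, potassium sulfate}; potassium nitrate, compost blend drop out. The sulfur and nitrogen requirements are met with equality.
Solving gives x1 = 0.9787, x4 = 1.588.
Objective = 0.73·0.9787 + 1.1·1.588 = 2.4613.

€2.46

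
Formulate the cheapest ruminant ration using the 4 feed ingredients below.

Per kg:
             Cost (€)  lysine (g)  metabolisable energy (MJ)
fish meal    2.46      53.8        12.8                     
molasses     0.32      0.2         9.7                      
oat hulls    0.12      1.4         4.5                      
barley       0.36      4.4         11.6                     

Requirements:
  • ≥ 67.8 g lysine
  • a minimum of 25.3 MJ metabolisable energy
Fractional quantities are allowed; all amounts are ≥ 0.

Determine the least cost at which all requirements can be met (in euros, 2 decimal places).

€3.22

This is a linear program. Let x1 = kg of fish meal, x2 = kg of molasses, x3 = kg of oat hulls, x4 = kg of barley.
min 2.46x1 + 0.32x2 + 0.12x3 + 0.36x4 s.t.:
  53.8x1 + 0.2x2 + 1.4x3 + 4.4x4 ≥ 67.8   (lysine)
  12.8x1 + 9.7x2 + 4.5x3 + 11.6x4 ≥ 25.3   (metabolisable energy)
  x1, x2, x3, x4 ≥ 0.
The cheapest feasible vertex uses only fish meal, oat hulls; molasses, barley are not used. Binding constraints: lysine and metabolisable energy.
Solving gives x1 = 1.203, x3 = 2.2.
Total cost: 2.46·1.203 + 0.12·2.2 = 3.2234.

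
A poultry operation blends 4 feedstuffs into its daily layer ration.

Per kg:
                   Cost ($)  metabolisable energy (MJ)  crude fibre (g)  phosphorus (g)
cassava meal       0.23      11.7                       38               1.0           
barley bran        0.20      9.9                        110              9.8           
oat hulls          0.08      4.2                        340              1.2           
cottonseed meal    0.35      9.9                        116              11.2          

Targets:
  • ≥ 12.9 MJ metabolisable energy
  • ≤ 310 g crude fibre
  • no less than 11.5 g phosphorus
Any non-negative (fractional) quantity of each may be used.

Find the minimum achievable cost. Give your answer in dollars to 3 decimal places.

$0.259

Set it up as a linear program. Let x1 = kg of cassava meal, x2 = kg of barley bran, x3 = kg of oat hulls, x4 = kg of cottonseed meal.
min 0.23x1 + 0.2x2 + 0.08x3 + 0.35x4 s.t.:
  11.7x1 + 9.9x2 + 4.2x3 + 9.9x4 ≥ 12.9   (metabolisable energy)
  38x1 + 110x2 + 340x3 + 116x4 ≤ 310   (crude fibre)
  1x1 + 9.8x2 + 1.2x3 + 11.2x4 ≥ 11.5   (phosphorus)
  x1, x2, x3, x4 ≥ 0.
The minimum-cost mix takes nothing from cassava meal, cottonseed meal — only barley bran, oat hulls. Binding constraints: metabolisable energy and phosphorus.
Solving gives x2 = 1.121, x3 = 0.4293.
Hence cost = 0.2·1.121 + 0.08·0.4293 = $0.25854.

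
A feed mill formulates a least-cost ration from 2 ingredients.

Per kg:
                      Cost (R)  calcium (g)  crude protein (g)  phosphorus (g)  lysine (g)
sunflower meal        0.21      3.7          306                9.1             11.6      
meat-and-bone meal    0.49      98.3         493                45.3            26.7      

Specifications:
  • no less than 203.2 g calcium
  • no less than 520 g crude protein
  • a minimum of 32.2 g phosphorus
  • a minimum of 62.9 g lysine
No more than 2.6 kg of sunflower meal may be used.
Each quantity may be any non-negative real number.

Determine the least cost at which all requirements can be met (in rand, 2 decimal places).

Let x1 = kg of sunflower meal, x2 = kg of meat-and-bone meal.
Minimise 0.21x1 + 0.49x2 with:
  3.7x1 + 98.3x2 ≥ 203.2   (calcium)
  306x1 + 493x2 ≥ 520   (crude protein)
  9.1x1 + 45.3x2 ≥ 32.2   (phosphorus)
  11.6x1 + 26.7x2 ≥ 62.9   (lysine)
  x1 ≤ 2.6
  x1, x2 ≥ 0.
Both inputs are positive at the optimum. The calcium and lysine requirements are met with equality.
Optimal quantities: sunflower meal = 0.7274 kg, meat-and-bone meal = 2.04 kg.
Objective = 0.21·0.7274 + 0.49·2.04 = 1.1524.

R1.15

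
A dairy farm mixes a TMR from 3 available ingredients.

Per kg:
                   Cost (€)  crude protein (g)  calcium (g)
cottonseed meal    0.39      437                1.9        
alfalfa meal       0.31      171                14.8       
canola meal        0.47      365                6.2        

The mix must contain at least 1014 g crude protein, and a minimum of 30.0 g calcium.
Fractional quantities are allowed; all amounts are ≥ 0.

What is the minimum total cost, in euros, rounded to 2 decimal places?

Treat it as an LP. Let x1 = kg of cottonseed meal, x2 = kg of alfalfa meal, x3 = kg of canola meal.
Minimize 0.39x1 + 0.31x2 + 0.47x3 with:
  437x1 + 171x2 + 365x3 ≥ 1014   (crude protein)
  1.9x1 + 14.8x2 + 6.2x3 ≥ 30   (calcium)
  x1, x2, x3 ≥ 0.
The optimal basis is {cottonseed meal, alfalfa meal}; canola meal drops out. There the crude protein and calcium constraints are tight.
Solving gives x1 = 1.608, x2 = 1.821.
Hence cost = 0.39·1.608 + 0.31·1.821 = €1.1916.

€1.19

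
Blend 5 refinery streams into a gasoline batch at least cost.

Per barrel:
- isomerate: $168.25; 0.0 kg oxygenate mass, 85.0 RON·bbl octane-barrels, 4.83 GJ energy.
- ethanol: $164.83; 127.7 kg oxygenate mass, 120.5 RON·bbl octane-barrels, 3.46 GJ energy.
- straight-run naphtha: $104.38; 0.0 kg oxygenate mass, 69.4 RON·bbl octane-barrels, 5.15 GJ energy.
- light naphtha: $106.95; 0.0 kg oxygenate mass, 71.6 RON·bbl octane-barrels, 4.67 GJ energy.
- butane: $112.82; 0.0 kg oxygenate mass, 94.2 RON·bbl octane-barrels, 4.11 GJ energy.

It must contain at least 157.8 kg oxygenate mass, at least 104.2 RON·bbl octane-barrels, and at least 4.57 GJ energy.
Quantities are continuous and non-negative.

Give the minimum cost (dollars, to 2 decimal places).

Treat it as an LP. Let x1 = barrels of isomerate, x2 = barrels of ethanol, x3 = barrels of straight-run naphtha, x4 = barrels of light naphtha, x5 = barrels of butane.
Minimize 168.25x1 + 164.83x2 + 104.38x3 + 106.95x4 + 112.82x5 subject to:
  127.7x2 ≥ 157.8   (oxygenate mass)
  85x1 + 120.5x2 + 69.4x3 + 71.6x4 + 94.2x5 ≥ 104.2   (octane-barrels)
  4.83x1 + 3.46x2 + 5.15x3 + 4.67x4 + 4.11x5 ≥ 4.57   (energy)
  x1, x2, x3, x4, x5 ≥ 0.
At the optimum only ethanol, straight-run naphtha are positive (isomerate, light naphtha, butane = 0). The oxygenate mass and energy requirements are met with equality.
Optimal quantities: ethanol = 1.2357 barrels, straight-run naphtha = 0.057174 barrels.
Objective = 164.83·1.2357 + 104.38·0.057174 = 209.6483.

$209.65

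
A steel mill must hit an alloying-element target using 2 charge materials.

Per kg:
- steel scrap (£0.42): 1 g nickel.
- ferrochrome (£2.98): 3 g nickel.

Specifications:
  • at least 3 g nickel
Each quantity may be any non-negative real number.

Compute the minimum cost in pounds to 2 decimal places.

£1.26

Let x1 = kg of steel scrap, x2 = kg of ferrochrome.
Minimize 0.42x1 + 2.98x2 subject to:
  1x1 + 3x2 ≥ 3   (nickel)
  x1, x2 ≥ 0.
At the optimum only steel scrap is positive (ferrochrome = 0). Binding constraint: nickel.
That vertex is x1 = 3.
Hence cost = 0.42·3 = £1.2600.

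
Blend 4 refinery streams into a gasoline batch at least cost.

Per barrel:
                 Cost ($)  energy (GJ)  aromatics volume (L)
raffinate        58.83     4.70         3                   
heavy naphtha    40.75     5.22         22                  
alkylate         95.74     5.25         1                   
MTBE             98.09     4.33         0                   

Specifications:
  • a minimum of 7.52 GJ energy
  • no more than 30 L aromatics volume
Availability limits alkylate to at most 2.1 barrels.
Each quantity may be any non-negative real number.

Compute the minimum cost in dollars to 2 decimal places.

Let x1 = barrels of raffinate, x2 = barrels of heavy naphtha, x3 = barrels of alkylate, x4 = barrels of MTBE.
Minimise 58.83x1 + 40.75x2 + 95.74x3 + 98.09x4 s.t.:
  4.7x1 + 5.22x2 + 5.25x3 + 4.33x4 ≥ 7.52   (energy)
  3x1 + 22x2 + 1x3 ≤ 30   (aromatics volume)
  x3 ≤ 2.1
  x1, x2, x3, x4 ≥ 0.
The minimum-cost mix takes nothing from alkylate, MTBE — only raffinate, heavy naphtha. Binding constraints: energy and aromatics volume.
So raffinate = 0.1008 barrels, heavy naphtha = 1.35 barrels.
Cost = 58.83·0.1008 + 40.75·1.35 = 60.9426.

$60.94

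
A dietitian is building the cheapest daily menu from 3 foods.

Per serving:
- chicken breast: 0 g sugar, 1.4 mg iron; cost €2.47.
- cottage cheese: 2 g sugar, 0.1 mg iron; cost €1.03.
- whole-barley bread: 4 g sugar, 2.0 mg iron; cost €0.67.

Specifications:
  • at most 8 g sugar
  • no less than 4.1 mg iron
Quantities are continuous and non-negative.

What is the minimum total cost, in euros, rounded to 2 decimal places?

€1.52

Set it up as a linear program. Let x1 = servings of chicken breast, x2 = servings of cottage cheese, x3 = servings of whole-barley bread.
Minimize 2.47x1 + 1.03x2 + 0.67x3 s.t.:
  2x2 + 4x3 ≤ 8   (sugar)
  1.4x1 + 0.1x2 + 2x3 ≥ 4.1   (iron)
  x1, x2, x3 ≥ 0.
The minimum-cost mix takes nothing from cottage cheese — only chicken breast, whole-barley bread. The sugar and iron requirements are met with equality.
So chicken breast = 0.07143 servings, whole-barley bread = 2 servings.
Total cost: 2.47·0.07143 + 0.67·2 = 1.5164.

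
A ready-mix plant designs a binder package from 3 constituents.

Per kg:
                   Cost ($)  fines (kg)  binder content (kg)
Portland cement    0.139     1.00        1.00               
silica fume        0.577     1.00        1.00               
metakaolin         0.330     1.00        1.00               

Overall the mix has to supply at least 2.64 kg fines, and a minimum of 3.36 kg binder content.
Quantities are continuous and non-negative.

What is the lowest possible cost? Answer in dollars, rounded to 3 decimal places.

$0.467

Treat it as an LP. Let x1 = kg of Portland cement, x2 = kg of silica fume, x3 = kg of metakaolin.
Minimize 0.139x1 + 0.577x2 + 0.33x3 s.t.:
  1x1 + 1x2 + 1x3 ≥ 2.64   (fines)
  1x1 + 1x2 + 1x3 ≥ 3.36   (binder content)
  x1, x2, x3 ≥ 0.
The optimal basis is {Portland cement}; silica fume, metakaolin drop out. Binding constraint: binder content.
Solving gives x1 = 3.36.
Hence cost = 0.139·3.36 = $0.46704.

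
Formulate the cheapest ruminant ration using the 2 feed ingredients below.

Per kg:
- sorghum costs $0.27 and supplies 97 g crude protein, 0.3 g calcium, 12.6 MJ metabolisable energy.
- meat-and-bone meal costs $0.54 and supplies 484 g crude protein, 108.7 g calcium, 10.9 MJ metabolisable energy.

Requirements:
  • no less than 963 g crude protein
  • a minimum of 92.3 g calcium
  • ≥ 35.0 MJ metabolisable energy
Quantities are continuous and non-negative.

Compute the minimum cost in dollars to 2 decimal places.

Let x1 = kg of sorghum, x2 = kg of meat-and-bone meal.
min 0.27x1 + 0.54x2 with:
  97x1 + 484x2 ≥ 963   (crude protein)
  0.3x1 + 108.7x2 ≥ 92.3   (calcium)
  12.6x1 + 10.9x2 ≥ 35   (metabolisable energy)
  x1, x2 ≥ 0.
Both inputs are positive at the optimum. Binding constraints: crude protein and metabolisable energy.
Solving gives x1 = 1.278, x2 = 1.734.
Hence cost = 0.27·1.278 + 0.54·1.734 = $1.2814.

$1.28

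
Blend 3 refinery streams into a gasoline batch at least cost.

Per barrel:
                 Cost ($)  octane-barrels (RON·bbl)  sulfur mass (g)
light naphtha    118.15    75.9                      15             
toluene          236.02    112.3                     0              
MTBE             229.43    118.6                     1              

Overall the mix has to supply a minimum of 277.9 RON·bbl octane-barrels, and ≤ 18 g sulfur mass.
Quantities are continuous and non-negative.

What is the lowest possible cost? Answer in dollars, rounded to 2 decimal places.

Set it up as a linear program. Let x1 = barrels of light naphtha, x2 = barrels of toluene, x3 = barrels of MTBE.
Minimize 118.15x1 + 236.02x2 + 229.43x3 subject to:
  75.9x1 + 112.3x2 + 118.6x3 ≥ 277.9   (octane-barrels)
  15x1 + 1x3 ≤ 18   (sulfur mass)
  x1, x2, x3 ≥ 0.
The optimal basis is {light naphtha, MTBE}; toluene drops out. There the octane-barrels and sulfur mass constraints are tight.
Optimal quantities: light naphtha = 1.09031 barrels, MTBE = 1.64541 barrels.
Hence cost = 118.15·1.09031 + 229.43·1.64541 = $506.3265.

$506.33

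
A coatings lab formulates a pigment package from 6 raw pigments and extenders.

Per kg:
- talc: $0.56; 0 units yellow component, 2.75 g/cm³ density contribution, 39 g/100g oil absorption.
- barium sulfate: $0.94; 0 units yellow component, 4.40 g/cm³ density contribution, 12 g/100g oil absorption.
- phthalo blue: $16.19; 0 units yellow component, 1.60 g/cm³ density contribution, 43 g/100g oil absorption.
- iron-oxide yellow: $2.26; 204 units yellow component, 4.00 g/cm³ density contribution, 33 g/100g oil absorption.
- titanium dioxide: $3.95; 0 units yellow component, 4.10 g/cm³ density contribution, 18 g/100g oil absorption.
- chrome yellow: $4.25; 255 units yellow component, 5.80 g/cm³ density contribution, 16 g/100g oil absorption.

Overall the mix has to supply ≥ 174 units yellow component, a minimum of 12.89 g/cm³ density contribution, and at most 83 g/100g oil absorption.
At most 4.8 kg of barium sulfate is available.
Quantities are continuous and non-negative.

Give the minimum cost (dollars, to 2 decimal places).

$3.93

Let x1 = kg of talc, x2 = kg of barium sulfate, x3 = kg of phthalo blue, x4 = kg of iron-oxide yellow, x5 = kg of titanium dioxide, x6 = kg of chrome yellow.
Minimize 0.56x1 + 0.94x2 + 16.19x3 + 2.26x4 + 3.95x5 + 4.25x6 with:
  204x4 + 255x6 ≥ 174   (yellow component)
  2.75x1 + 4.4x2 + 1.6x3 + 4x4 + 4.1x5 + 5.8x6 ≥ 12.89   (density contribution)
  39x1 + 12x2 + 43x3 + 33x4 + 18x5 + 16x6 ≤ 83   (oil absorption)
  x2 ≤ 4.8
  x1, x2, x3, x4, x5, x6 ≥ 0.
At the optimum only talc, barium sulfate, iron-oxide yellow are positive (phthalo blue, titanium dioxide, chrome yellow = 0). Binding constraints: yellow component, density contribution, oil absorption.
So talc = 0.9207 kg, barium sulfate = 1.579 kg, iron-oxide yellow = 0.8529 kg.
Objective = 0.56·0.9207 + 0.94·1.579 + 2.26·0.8529 = 3.9274.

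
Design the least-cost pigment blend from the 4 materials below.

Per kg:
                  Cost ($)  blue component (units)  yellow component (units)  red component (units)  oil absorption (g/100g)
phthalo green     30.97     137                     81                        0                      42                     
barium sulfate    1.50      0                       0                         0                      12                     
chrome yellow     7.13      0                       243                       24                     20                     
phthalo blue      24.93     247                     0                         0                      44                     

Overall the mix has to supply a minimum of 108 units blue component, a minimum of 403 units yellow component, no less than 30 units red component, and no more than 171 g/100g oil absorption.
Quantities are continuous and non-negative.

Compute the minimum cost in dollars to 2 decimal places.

Let x1 = kg of phthalo green, x2 = kg of barium sulfate, x3 = kg of chrome yellow, x4 = kg of phthalo blue.
Minimize 30.97x1 + 1.5x2 + 7.13x3 + 24.93x4 with:
  137x1 + 247x4 ≥ 108   (blue component)
  81x1 + 243x3 ≥ 403   (yellow component)
  24x3 ≥ 30   (red component)
  42x1 + 12x2 + 20x3 + 44x4 ≤ 171   (oil absorption)
  x1, x2, x3, x4 ≥ 0.
At the optimum only chrome yellow, phthalo blue are positive (phthalo green, barium sulfate = 0). Binding constraints: blue component and yellow component.
That vertex is x3 = 1.6584, x4 = 0.43725.
Cost = 7.13·1.6584 + 24.93·0.43725 = 22.72503.

$22.73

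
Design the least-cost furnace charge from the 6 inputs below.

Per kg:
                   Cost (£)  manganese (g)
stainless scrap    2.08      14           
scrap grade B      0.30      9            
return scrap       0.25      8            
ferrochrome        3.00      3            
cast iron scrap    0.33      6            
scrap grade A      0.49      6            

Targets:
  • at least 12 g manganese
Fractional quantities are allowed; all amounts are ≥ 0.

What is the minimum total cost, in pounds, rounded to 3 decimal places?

Treat it as an LP. Let x1 = kg of stainless scrap, x2 = kg of scrap grade B, x3 = kg of return scrap, x4 = kg of ferrochrome, x5 = kg of cast iron scrap, x6 = kg of scrap grade A.
Minimise 2.08x1 + 0.3x2 + 0.25x3 + 3x4 + 0.33x5 + 0.49x6 with:
  14x1 + 9x2 + 8x3 + 3x4 + 6x5 + 6x6 ≥ 12   (manganese)
  x1, x2, x3, x4, x5, x6 ≥ 0.
The minimum-cost mix takes nothing from stainless scrap, scrap grade B, ferrochrome, cast iron scrap, scrap grade A — only return scrap. Binding constraint: manganese.
Solving gives x3 = 1.5.
Objective = 0.25·1.5 = 0.37500.

£0.375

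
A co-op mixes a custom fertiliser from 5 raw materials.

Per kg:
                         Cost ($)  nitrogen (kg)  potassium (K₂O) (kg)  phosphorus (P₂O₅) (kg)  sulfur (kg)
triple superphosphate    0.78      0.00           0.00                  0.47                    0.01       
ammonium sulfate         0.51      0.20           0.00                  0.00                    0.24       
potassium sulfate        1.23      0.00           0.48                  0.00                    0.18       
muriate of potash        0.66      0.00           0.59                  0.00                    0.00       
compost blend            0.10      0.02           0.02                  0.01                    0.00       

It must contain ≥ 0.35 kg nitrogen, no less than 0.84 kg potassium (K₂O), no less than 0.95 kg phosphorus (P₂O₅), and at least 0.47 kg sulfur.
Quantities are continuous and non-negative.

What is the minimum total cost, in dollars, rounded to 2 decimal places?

Set it up as a linear program. Let x1 = kg of triple superphosphate, x2 = kg of ammonium sulfate, x3 = kg of potassium sulfate, x4 = kg of muriate of potash, x5 = kg of compost blend.
Minimize 0.78x1 + 0.51x2 + 1.23x3 + 0.66x4 + 0.1x5 subject to:
  0.2x2 + 0.02x5 ≥ 0.35   (nitrogen)
  0.48x3 + 0.59x4 + 0.02x5 ≥ 0.84   (potassium (K₂O))
  0.47x1 + 0.01x5 ≥ 0.95   (phosphorus (P₂O₅))
  0.01x1 + 0.24x2 + 0.18x3 ≥ 0.47   (sulfur)
  x1, x2, x3, x4, x5 ≥ 0.
At the optimum only triple superphosphate, ammonium sulfate, muriate of potash are positive (potassium sulfate, compost blend = 0). Binding constraints: potassium (K₂O), phosphorus (P₂O₅), sulfur.
That vertex is x1 = 2.021, x2 = 1.874, x4 = 1.424.
Total cost: 0.78·2.021 + 0.51·1.874 + 0.66·1.424 = 3.4720.

$3.47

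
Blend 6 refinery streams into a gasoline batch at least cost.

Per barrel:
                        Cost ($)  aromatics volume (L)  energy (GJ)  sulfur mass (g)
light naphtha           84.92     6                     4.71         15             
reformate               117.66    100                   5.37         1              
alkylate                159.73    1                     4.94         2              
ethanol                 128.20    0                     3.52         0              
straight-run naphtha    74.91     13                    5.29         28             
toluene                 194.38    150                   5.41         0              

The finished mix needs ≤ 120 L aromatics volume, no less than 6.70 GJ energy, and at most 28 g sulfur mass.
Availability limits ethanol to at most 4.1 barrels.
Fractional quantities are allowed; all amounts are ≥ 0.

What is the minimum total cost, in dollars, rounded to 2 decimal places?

$106.20

This is a linear program. Let x1 = barrels of light naphtha, x2 = barrels of reformate, x3 = barrels of alkylate, x4 = barrels of ethanol, x5 = barrels of straight-run naphtha, x6 = barrels of toluene.
min 84.92x1 + 117.66x2 + 159.73x3 + 128.2x4 + 74.91x5 + 194.38x6 with:
  6x1 + 100x2 + 1x3 + 13x5 + 150x6 ≤ 120   (aromatics volume)
  4.71x1 + 5.37x2 + 4.94x3 + 3.52x4 + 5.29x5 + 5.41x6 ≥ 6.7   (energy)
  15x1 + 1x2 + 2x3 + 28x5 ≤ 28   (sulfur mass)
  x4 ≤ 4.1
  x1, x2, x3, x4, x5, x6 ≥ 0.
The minimum-cost mix takes nothing from light naphtha, alkylate, ethanol, toluene — only reformate, straight-run naphtha. There the energy and sulfur mass constraints are tight.
That vertex is x2 = 0.2721, x5 = 0.9903.
Objective = 117.66·0.2721 + 74.91·0.9903 = 106.1987.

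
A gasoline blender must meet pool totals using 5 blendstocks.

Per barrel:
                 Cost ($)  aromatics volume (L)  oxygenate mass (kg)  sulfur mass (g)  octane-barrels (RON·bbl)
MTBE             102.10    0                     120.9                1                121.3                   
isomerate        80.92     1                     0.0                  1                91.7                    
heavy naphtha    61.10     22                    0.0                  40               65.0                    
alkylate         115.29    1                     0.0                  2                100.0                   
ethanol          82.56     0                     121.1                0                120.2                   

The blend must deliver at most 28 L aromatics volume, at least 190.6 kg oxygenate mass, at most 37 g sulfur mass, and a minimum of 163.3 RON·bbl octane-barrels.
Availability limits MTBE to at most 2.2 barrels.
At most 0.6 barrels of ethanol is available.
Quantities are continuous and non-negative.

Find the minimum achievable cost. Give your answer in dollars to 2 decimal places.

$149.14

Let x1 = barrels of MTBE, x2 = barrels of isomerate, x3 = barrels of heavy naphtha, x4 = barrels of alkylate, x5 = barrels of ethanol.
Minimize 102.1x1 + 80.92x2 + 61.1x3 + 115.29x4 + 82.56x5 with:
  1x2 + 22x3 + 1x4 ≤ 28   (aromatics volume)
  120.9x1 + 121.1x5 ≥ 190.6   (oxygenate mass)
  1x1 + 1x2 + 40x3 + 2x4 ≤ 37   (sulfur mass)
  121.3x1 + 91.7x2 + 65x3 + 100x4 + 120.2x5 ≥ 163.3   (octane-barrels)
  x1 ≤ 2.2
  x5 ≤ 0.6
  x1, x2, x3, x4, x5 ≥ 0.
The minimum-cost mix takes nothing from isomerate, heavy naphtha, alkylate — only MTBE, ethanol. There the oxygenate mass and the ethanol cap constraints are tight.
So MTBE = 0.97552 barrels, ethanol = 0.6 barrels.
Hence cost = 102.1·0.97552 + 82.56·0.6 = $149.1366.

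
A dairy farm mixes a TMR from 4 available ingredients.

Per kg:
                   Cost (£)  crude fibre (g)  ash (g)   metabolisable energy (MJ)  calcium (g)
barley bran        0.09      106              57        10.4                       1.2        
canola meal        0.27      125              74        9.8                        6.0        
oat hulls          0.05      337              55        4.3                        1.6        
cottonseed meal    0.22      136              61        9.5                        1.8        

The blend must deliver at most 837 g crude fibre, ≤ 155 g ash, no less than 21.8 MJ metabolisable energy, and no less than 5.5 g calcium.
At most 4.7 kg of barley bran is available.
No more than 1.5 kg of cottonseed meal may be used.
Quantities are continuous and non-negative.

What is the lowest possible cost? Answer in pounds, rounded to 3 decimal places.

£0.277

Let x1 = kg of barley bran, x2 = kg of canola meal, x3 = kg of oat hulls, x4 = kg of cottonseed meal.
min 0.09x1 + 0.27x2 + 0.05x3 + 0.22x4 with:
  106x1 + 125x2 + 337x3 + 136x4 ≤ 837   (crude fibre)
  57x1 + 74x2 + 55x3 + 61x4 ≤ 155   (ash)
  10.4x1 + 9.8x2 + 4.3x3 + 9.5x4 ≥ 21.8   (metabolisable energy)
  1.2x1 + 6x2 + 1.6x3 + 1.8x4 ≥ 5.5   (calcium)
  x1 ≤ 4.7
  x4 ≤ 1.5
  x1, x2, x3, x4 ≥ 0.
The cheapest feasible vertex uses only barley bran, canola meal, oat hulls; cottonseed meal is not used. There the ash, metabolisable energy, calcium constraints are tight.
Optimal quantities: barley bran = 1.347 kg, canola meal = 0.4179 kg, oat hulls = 0.8602 kg.
Hence cost = 0.09·1.347 + 0.27·0.4179 + 0.05·0.8602 = £0.27707.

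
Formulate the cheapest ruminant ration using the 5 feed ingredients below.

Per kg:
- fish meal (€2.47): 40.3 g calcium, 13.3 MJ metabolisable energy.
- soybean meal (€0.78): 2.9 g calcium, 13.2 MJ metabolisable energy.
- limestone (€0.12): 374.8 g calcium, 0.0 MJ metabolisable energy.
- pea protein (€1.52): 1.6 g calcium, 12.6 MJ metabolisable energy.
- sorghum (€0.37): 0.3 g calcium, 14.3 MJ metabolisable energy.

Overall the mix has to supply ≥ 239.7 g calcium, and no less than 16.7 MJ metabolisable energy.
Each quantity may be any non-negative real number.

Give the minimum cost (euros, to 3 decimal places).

This is a linear program. Let x1 = kg of fish meal, x2 = kg of soybean meal, x3 = kg of limestone, x4 = kg of pea protein, x5 = kg of sorghum.
Minimise 2.47x1 + 0.78x2 + 0.12x3 + 1.52x4 + 0.37x5 with:
  40.3x1 + 2.9x2 + 374.8x3 + 1.6x4 + 0.3x5 ≥ 239.7   (calcium)
  13.3x1 + 13.2x2 + 12.6x4 + 14.3x5 ≥ 16.7   (metabolisable energy)
  x1, x2, x3, x4, x5 ≥ 0.
The minimum-cost mix takes nothing from fish meal, soybean meal, pea protein — only limestone, sorghum. The calcium and metabolisable energy requirements are met with equality.
That vertex is x3 = 0.6386, x5 = 1.168.
Cost = 0.12·0.6386 + 0.37·1.168 = 0.50879.

€0.509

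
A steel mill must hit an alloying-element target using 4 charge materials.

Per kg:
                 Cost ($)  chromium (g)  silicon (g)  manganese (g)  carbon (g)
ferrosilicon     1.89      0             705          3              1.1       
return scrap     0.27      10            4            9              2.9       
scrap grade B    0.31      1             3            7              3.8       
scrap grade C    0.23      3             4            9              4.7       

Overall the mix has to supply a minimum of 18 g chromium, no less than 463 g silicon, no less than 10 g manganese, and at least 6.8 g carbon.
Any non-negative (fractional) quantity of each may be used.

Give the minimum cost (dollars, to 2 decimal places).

$1.74

Let x1 = kg of ferrosilicon, x2 = kg of return scrap, x3 = kg of scrap grade B, x4 = kg of scrap grade C.
Minimise 1.89x1 + 0.27x2 + 0.31x3 + 0.23x4 s.t.:
  10x2 + 1x3 + 3x4 ≥ 18   (chromium)
  705x1 + 4x2 + 3x3 + 4x4 ≥ 463   (silicon)
  3x1 + 9x2 + 7x3 + 9x4 ≥ 10   (manganese)
  1.1x1 + 2.9x2 + 3.8x3 + 4.7x4 ≥ 6.8   (carbon)
  x1, x2, x3, x4 ≥ 0.
The cheapest feasible vertex uses only ferrosilicon, return scrap, scrap grade C; scrap grade B is not used. Binding constraints: chromium, silicon, carbon.
Solving gives x1 = 0.6456, x2 = 1.732, x4 = 0.2271.
Objective = 1.89·0.6456 + 0.27·1.732 + 0.23·0.2271 = 1.7401.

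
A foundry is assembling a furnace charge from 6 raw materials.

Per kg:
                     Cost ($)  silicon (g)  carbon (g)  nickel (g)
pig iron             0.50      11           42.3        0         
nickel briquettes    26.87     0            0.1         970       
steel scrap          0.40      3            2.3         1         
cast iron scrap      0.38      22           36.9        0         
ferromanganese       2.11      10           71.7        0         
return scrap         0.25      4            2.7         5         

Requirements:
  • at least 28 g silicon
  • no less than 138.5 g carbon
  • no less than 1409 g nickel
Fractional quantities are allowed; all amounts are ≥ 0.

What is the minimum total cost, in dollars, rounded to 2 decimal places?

$40.46

Treat it as an LP. Let x1 = kg of pig iron, x2 = kg of nickel briquettes, x3 = kg of steel scrap, x4 = kg of cast iron scrap, x5 = kg of ferromanganese, x6 = kg of return scrap.
Minimize 0.5x1 + 26.87x2 + 0.4x3 + 0.38x4 + 2.11x5 + 0.25x6 s.t.:
  11x1 + 3x3 + 22x4 + 10x5 + 4x6 ≥ 28   (silicon)
  42.3x1 + 0.1x2 + 2.3x3 + 36.9x4 + 71.7x5 + 2.7x6 ≥ 138.5   (carbon)
  970x2 + 1x3 + 5x6 ≥ 1409   (nickel)
  x1, x2, x3, x4, x5, x6 ≥ 0.
The cheapest feasible vertex uses only nickel briquettes, cast iron scrap; pig iron, steel scrap, ferromanganese, return scrap are not used. There the carbon and nickel constraints are tight.
That vertex is x2 = 1.4526, x4 = 3.7495.
Hence cost = 26.87·1.4526 + 0.38·3.7495 = $40.4562.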